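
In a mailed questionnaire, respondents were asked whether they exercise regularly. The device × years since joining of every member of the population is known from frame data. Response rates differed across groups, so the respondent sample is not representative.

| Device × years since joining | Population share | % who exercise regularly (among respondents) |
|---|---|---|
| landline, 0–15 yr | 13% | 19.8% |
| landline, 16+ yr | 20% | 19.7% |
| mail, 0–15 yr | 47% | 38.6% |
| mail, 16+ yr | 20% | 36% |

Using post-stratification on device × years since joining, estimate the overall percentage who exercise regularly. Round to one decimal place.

Reweight to the known device × years since joining distribution:
  landline, 0–15 yr: 0.13 × 19.8 = 2.574
  landline, 16+ yr: 0.2 × 19.7 = 3.94
  mail, 0–15 yr: 0.47 × 38.6 = 18.142
  mail, 16+ yr: 0.2 × 36 = 7.2
Post-stratified estimate = 31.856 → 31.9%.

31.9%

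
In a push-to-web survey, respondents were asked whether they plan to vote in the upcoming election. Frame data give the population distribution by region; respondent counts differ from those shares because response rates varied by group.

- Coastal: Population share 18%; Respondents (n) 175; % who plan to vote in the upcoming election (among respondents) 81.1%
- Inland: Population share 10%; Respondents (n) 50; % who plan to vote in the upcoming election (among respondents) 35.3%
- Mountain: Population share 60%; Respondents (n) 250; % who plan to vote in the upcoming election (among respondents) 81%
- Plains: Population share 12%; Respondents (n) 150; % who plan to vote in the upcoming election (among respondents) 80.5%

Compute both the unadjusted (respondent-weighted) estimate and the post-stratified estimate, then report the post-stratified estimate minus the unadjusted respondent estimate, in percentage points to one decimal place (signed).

Naive respondent-only estimate (weights = respondent counts):
  (175/625)×81.1 + (50/625)×35.3 + (250/625)×81 + (150/625)×80.5 = 77.252%
Reweighting by population region shares:
  0.18×81.1 + 0.1×35.3 + 0.6×81 + 0.12×80.5 = 76.388%
Difference = 76.388 − 77.252 = -0.864 pp.

-0.9 percentage points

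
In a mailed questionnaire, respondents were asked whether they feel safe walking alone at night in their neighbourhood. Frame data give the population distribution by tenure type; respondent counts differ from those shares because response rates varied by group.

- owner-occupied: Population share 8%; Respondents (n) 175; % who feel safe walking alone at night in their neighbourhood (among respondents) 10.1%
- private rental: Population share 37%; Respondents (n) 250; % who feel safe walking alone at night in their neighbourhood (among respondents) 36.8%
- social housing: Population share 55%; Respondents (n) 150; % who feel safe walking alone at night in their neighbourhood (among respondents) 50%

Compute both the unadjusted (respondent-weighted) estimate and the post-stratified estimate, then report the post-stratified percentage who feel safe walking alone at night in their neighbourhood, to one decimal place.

41.9%

Unadjusted (pooled respondent) estimate weights by respondent counts:
  (175/575)×10.1 + (250/575)×36.8 + (150/575)×50 = 32.1174%
Reweighting by population tenure type shares:
  0.08×10.1 + 0.37×36.8 + 0.55×50 = 41.924%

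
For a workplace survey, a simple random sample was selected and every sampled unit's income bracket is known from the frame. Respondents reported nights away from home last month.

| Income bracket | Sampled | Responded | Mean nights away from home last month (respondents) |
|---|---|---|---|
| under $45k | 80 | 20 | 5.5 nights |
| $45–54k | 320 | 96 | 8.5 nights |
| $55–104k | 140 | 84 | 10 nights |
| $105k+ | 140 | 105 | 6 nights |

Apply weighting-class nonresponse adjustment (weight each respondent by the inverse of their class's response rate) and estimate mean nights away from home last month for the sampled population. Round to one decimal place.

7.9

Response rates by class: under $45k 20/80 = 25%, $45–54k 96/320 = 30%, $55–104k 84/140 = 60%, $105k+ 105/140 = 75%.
Weighting each respondent by the inverse class response rate inflates each class back to its sampled size, so the class weight is n_sampled:
  under $45k: 80 × 5.5 = 440
  $45–54k: 320 × 8.5 = 2720
  $55–104k: 140 × 10 = 1400
  $105k+: 140 × 6 = 840
Adjusted estimate = 5400 / 680 = 7.94118 → 7.9.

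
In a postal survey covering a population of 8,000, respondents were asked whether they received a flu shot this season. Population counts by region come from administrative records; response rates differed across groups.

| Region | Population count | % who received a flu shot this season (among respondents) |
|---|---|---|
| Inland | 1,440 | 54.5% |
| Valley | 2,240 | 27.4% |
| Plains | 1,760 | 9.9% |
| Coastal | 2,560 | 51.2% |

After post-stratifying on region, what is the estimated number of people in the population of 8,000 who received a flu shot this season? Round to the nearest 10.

2,880

Estimated count per cell = population count × respondent percentage:
  Inland: 1,440 × 54.5% = 784.8
  Valley: 2,240 × 27.4% = 613.76
  Plains: 1,760 × 9.9% = 174.24
  Coastal: 2,560 × 51.2% = 1310.72
Estimated total = 2883.52 → 2,880.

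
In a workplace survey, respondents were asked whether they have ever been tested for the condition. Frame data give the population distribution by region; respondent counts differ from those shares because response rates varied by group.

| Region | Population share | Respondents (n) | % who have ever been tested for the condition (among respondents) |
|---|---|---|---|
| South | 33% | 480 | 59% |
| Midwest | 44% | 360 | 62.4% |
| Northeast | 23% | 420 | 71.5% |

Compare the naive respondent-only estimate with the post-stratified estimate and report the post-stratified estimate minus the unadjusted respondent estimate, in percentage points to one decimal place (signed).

Naive respondent-only estimate (weights = respondent counts):
  (480/1260)×59 + (360/1260)×62.4 + (420/1260)×71.5 = 64.1381%
Post-stratifying to population shares instead:
  0.33×59 + 0.44×62.4 + 0.23×71.5 = 63.371%
Difference = 63.371 − 64.1381 = -0.7671 pp.

-0.8 percentage points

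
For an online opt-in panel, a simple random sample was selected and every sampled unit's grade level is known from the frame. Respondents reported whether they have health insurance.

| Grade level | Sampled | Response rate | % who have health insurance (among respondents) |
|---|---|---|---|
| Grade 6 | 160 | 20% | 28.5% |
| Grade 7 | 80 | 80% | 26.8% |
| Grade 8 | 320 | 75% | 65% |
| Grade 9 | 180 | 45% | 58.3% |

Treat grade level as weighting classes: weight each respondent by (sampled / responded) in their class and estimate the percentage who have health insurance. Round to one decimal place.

Inverse-response-rate weighting restores each class to its sampled count, so class totals weight by n_sampled:
  Grade 6: 160 × 28.5 = 4560
  Grade 7: 80 × 26.8 = 2144
  Grade 8: 320 × 65 = 20,800
  Grade 9: 180 × 58.3 = 10,494
Adjusted estimate = 37,998 / 740 = 51.3486 → 51.3%.

51.3%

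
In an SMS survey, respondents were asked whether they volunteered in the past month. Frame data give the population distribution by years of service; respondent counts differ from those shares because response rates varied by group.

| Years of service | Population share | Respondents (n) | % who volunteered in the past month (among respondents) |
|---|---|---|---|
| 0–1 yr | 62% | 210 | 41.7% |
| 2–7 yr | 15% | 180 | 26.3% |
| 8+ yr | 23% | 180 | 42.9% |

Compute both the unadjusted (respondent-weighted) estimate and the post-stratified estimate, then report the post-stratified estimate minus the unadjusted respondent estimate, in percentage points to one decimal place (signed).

+2.5 percentage points

Naive respondent-only estimate (weights = respondent counts):
  (210/570)×41.7 + (180/570)×26.3 + (180/570)×42.9 = 37.2158%
Post-stratifying to population shares instead:
  0.62×41.7 + 0.15×26.3 + 0.23×42.9 = 39.666%
Difference = 39.666 − 37.2158 = 2.4502 pp.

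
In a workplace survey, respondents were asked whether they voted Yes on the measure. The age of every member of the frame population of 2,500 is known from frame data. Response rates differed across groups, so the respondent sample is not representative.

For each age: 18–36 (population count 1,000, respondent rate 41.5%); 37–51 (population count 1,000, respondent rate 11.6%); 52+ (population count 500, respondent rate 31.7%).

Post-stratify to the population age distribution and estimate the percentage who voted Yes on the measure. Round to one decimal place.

27.6%

Each cell contributes population-share × respondent value:
  18–36: (1,000/2,500) × 41.5 = 16.6
  37–51: (1,000/2,500) × 11.6 = 4.64
  52+: (500/2,500) × 31.7 = 6.34
Post-stratified estimate = 27.58 → 27.6%.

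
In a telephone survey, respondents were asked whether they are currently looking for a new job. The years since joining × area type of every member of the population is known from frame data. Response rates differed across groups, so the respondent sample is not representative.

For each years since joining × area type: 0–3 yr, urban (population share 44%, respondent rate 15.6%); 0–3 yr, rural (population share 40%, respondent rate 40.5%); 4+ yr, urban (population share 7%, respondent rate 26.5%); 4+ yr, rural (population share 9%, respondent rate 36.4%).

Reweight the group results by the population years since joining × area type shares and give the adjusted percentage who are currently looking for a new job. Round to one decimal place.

Post-stratification weights by population share, not respondent share:
  0–3 yr, urban: 0.44 × 15.6 = 6.864
  0–3 yr, rural: 0.4 × 40.5 = 16.2
  4+ yr, urban: 0.07 × 26.5 = 1.855
  4+ yr, rural: 0.09 × 36.4 = 3.276
Post-stratified estimate = 28.195 → 28.2%.

28.2%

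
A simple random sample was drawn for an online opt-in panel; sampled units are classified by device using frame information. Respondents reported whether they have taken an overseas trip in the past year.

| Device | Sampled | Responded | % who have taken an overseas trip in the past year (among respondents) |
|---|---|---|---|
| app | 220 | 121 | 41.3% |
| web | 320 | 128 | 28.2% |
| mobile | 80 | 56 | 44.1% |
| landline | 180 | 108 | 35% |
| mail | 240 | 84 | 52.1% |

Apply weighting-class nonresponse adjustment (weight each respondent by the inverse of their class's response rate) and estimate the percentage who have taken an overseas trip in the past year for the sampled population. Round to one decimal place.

38.9%

Class response rates: app 121/220 = 55%, web 128/320 = 40%, mobile 56/80 = 70%, landline 108/180 = 60%, mail 84/240 = 35%.
Inverse-response-rate weighting restores each class to its sampled count, so class totals weight by n_sampled:
  app: 220 × 41.3 = 9086
  web: 320 × 28.2 = 9024
  mobile: 80 × 44.1 = 3528
  landline: 180 × 35 = 6300
  mail: 240 × 52.1 = 12,504
Adjusted estimate = 40,442 / 1,040 = 38.8865 → 38.9%.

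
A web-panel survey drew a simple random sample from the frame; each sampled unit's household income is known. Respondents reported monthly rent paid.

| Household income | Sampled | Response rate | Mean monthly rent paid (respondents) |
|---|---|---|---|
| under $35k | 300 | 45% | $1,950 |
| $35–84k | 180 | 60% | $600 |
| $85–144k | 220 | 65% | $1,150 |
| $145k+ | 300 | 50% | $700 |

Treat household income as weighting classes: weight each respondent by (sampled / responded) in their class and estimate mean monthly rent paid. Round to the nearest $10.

With weight = n_sampled/n_responded per class, the weighted class total is n_sampled:
  under $35k: 300 × 1950 = 585,000
  $35–84k: 180 × 600 = 108,000
  $85–144k: 220 × 1150 = 253,000
  $145k+: 300 × 700 = 210,000
Adjusted estimate = 1,156,000 / 1,000 = 1156 → $1,160.

$1,160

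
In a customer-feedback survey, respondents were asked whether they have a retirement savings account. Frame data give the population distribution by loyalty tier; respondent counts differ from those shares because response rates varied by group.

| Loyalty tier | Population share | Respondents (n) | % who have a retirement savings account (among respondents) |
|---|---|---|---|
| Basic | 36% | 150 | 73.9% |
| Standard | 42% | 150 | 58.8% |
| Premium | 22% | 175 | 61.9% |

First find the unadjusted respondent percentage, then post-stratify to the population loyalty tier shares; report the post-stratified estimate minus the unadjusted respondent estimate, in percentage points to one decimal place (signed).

Unadjusted (pooled respondent) estimate weights by respondent counts:
  (150/475)×73.9 + (150/475)×58.8 + (175/475)×61.9 = 64.7105%
Post-stratified estimate weights by population shares:
  0.36×73.9 + 0.42×58.8 + 0.22×61.9 = 64.918%
Difference = 64.918 − 64.7105 = 0.2075 pp.

+0.2 percentage points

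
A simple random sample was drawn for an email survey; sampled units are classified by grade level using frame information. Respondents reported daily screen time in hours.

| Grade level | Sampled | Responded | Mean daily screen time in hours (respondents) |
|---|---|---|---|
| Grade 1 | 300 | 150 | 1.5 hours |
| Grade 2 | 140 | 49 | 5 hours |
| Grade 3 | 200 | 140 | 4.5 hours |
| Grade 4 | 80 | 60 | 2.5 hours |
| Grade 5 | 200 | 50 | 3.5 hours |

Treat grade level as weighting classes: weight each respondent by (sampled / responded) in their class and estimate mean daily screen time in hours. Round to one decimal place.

3.2

Class response rates: Grade 1 150/300 = 50%, Grade 2 49/140 = 35%, Grade 3 140/200 = 70%, Grade 4 60/80 = 75%, Grade 5 50/200 = 25%.
Each respondent's weight = sampled/responded in their class; summing within a class gives n_sampled, so:
  Grade 1: 300 × 1.5 = 450
  Grade 2: 140 × 5 = 700
  Grade 3: 200 × 4.5 = 900
  Grade 4: 80 × 2.5 = 200
  Grade 5: 200 × 3.5 = 700
Adjusted estimate = 2950 / 920 = 3.20652 → 3.2.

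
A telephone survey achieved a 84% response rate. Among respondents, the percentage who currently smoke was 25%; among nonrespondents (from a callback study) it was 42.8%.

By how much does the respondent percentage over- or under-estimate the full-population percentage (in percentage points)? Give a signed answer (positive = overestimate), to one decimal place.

Nonresponse fraction = 1 − 0.84 = 0.16.
Bias = (nonresponse fraction) × (respondent percentage − nonrespondent percentage)
     = 0.16 × (25 − 42.8) = 0.16 × -17.8 = -2.848.

-2.8 percentage points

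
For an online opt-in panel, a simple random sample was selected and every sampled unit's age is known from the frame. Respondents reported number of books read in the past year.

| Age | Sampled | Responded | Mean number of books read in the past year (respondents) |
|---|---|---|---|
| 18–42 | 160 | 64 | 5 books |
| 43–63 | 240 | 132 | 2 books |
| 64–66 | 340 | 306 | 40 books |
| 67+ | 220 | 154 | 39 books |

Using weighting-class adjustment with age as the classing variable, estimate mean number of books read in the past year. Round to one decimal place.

Response rates by class: 18–42 64/160 = 40%, 43–63 132/240 = 55%, 64–66 306/340 = 90%, 67+ 154/220 = 70%.
Each respondent's weight = sampled/responded in their class; summing within a class gives n_sampled, so:
  18–42: 160 × 5 = 800
  43–63: 240 × 2 = 480
  64–66: 340 × 40 = 13,600
  67+: 220 × 39 = 8580
Adjusted estimate = 23,460 / 960 = 24.4375 → 24.4.

24.4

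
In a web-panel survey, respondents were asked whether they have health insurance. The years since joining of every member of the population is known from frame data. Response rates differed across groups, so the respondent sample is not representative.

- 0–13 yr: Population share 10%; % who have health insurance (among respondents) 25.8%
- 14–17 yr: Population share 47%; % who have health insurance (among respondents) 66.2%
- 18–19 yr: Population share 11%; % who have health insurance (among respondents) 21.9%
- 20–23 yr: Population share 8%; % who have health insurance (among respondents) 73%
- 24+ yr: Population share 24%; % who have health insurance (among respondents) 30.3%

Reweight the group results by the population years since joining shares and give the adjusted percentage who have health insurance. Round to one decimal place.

49.2%

Each cell contributes population-share × respondent value:
  0–13 yr: 0.1 × 25.8 = 2.58
  14–17 yr: 0.47 × 66.2 = 31.114
  18–19 yr: 0.11 × 21.9 = 2.409
  20–23 yr: 0.08 × 73 = 5.84
  24+ yr: 0.24 × 30.3 = 7.272
Post-stratified estimate = 49.215 → 49.2%.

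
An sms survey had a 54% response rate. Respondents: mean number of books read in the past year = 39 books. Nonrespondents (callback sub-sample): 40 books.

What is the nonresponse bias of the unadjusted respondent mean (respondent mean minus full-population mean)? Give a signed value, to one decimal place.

-0.5

Nonresponse fraction = 1 − 0.54 = 0.46.
Bias = (nonresponse fraction) × (respondent mean − nonrespondent mean)
     = 0.46 × (39 − 40) = 0.46 × -1 = -0.46.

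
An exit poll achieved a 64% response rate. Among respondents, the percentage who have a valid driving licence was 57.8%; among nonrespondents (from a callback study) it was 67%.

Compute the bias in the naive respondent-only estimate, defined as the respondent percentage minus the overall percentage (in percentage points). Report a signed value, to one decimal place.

-3.3 percentage points

Nonresponse fraction = 1 − 0.64 = 0.36.
Bias = (nonresponse fraction) × (respondent percentage − nonrespondent percentage)
     = 0.36 × (57.8 − 67) = 0.36 × -9.2 = -3.312.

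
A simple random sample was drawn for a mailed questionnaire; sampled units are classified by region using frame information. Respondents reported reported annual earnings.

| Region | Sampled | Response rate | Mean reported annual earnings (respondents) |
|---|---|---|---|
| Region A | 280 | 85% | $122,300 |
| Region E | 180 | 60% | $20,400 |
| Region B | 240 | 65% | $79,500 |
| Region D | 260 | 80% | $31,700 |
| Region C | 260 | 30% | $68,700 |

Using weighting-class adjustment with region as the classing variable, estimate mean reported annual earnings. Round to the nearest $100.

Each respondent's weight = sampled/responded in their class; summing within a class gives n_sampled, so:
  Region A: 280 × 122,300 = 34,244,000
  Region E: 180 × 20,400 = 3,672,000
  Region B: 240 × 79,500 = 19,080,000
  Region D: 260 × 31,700 = 8,242,000
  Region C: 260 × 68,700 = 17,862,000
Adjusted estimate = 83,100,000 / 1,220 = 68114.8 → $68,100.

$68,100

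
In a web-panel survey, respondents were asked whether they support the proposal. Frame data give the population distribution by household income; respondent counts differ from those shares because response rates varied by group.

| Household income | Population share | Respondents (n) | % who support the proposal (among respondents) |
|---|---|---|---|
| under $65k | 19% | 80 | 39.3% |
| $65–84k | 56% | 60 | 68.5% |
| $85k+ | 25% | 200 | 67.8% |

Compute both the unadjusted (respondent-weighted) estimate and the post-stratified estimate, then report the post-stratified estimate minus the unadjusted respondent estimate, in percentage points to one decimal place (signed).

Naive respondent-only estimate (weights = respondent counts):
  (80/340)×39.3 + (60/340)×68.5 + (200/340)×67.8 = 61.2176%
Post-stratifying to population shares instead:
  0.19×39.3 + 0.56×68.5 + 0.25×67.8 = 62.777%
Difference = 62.777 − 61.2176 = 1.5594 pp.

+1.6 percentage points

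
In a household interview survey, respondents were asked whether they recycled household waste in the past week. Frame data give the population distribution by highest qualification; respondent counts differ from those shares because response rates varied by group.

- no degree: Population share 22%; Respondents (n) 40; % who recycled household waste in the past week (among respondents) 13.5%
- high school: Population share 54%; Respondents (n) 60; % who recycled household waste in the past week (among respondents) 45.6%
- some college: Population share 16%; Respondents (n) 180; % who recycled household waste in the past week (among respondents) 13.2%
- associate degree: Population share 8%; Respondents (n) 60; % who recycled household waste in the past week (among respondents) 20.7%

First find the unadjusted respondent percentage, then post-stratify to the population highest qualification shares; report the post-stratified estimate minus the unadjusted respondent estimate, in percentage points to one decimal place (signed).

Naive respondent-only estimate (weights = respondent counts):
  (40/340)×13.5 + (60/340)×45.6 + (180/340)×13.2 + (60/340)×20.7 = 20.2765%
Reweighting by population highest qualification shares:
  0.22×13.5 + 0.54×45.6 + 0.16×13.2 + 0.08×20.7 = 31.362%
Difference = 31.362 − 20.2765 = 11.0855 pp.

+11.1 percentage points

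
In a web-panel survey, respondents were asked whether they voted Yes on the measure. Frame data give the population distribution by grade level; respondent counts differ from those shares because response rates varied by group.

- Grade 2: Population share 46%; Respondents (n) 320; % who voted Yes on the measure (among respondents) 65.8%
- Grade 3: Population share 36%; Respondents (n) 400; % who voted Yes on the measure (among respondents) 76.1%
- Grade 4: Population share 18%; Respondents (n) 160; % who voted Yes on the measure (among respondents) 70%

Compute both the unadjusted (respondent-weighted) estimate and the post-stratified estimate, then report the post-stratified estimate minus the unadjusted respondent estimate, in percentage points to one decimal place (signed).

-1.0 percentage points

Naive respondent-only estimate (weights = respondent counts):
  (320/880)×65.8 + (400/880)×76.1 + (160/880)×70 = 71.2455%
Reweighting by population grade level shares:
  0.46×65.8 + 0.36×76.1 + 0.18×70 = 70.264%
Difference = 70.264 − 71.2455 = -0.9815 pp.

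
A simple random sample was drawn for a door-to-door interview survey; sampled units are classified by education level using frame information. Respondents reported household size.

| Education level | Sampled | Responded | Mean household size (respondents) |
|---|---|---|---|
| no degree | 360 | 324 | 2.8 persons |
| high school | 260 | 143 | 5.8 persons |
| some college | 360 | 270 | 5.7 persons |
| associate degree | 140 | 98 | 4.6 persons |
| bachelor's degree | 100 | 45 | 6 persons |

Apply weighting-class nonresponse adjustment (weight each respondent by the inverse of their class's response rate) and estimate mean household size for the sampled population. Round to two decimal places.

Response rates by class: no degree 324/360 = 90%, high school 143/260 = 55%, some college 270/360 = 75%, associate degree 98/140 = 70%, bachelor's degree 45/100 = 45%.
With weight = n_sampled/n_responded per class, the weighted class total is n_sampled:
  no degree: 360 × 2.8 = 1008
  high school: 260 × 5.8 = 1508
  some college: 360 × 5.7 = 2052
  associate degree: 140 × 4.6 = 644
  bachelor's degree: 100 × 6 = 600
Adjusted estimate = 5812 / 1,220 = 4.76393 → 4.76.

4.76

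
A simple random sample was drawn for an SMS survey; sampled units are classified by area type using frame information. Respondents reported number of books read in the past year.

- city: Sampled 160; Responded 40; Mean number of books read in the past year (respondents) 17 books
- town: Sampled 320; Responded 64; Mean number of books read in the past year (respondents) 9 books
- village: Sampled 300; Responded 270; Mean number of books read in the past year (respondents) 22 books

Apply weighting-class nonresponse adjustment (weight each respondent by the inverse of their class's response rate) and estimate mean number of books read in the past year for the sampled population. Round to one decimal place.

Class response rates: city 40/160 = 25%, town 64/320 = 20%, village 270/300 = 90%.
With weight = n_sampled/n_responded per class, the weighted class total is n_sampled:
  city: 160 × 17 = 2720
  town: 320 × 9 = 2880
  village: 300 × 22 = 6600
Adjusted estimate = 12,200 / 780 = 15.641 → 15.6.

15.6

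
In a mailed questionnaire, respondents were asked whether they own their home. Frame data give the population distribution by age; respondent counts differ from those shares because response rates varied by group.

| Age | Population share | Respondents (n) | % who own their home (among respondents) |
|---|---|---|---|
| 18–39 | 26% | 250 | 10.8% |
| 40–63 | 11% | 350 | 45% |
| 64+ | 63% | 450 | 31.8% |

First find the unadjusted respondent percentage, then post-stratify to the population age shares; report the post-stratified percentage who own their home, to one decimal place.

Naive respondent-only estimate (weights = respondent counts):
  (250/1050)×10.8 + (350/1050)×45 + (450/1050)×31.8 = 31.2%
Reweighting by population age shares:
  0.26×10.8 + 0.11×45 + 0.63×31.8 = 27.792%

27.8%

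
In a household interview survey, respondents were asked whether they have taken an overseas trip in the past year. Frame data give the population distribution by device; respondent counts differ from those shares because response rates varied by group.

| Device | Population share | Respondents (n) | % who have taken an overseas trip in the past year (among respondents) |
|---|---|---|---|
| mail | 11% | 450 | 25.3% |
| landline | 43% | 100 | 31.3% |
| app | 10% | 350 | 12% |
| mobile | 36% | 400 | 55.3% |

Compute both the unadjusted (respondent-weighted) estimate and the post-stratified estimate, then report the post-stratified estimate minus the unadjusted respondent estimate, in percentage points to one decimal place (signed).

Unadjusted (pooled respondent) estimate weights by respondent counts:
  (450/1300)×25.3 + (100/1300)×31.3 + (350/1300)×12 + (400/1300)×55.3 = 31.4115%
Post-stratifying to population shares instead:
  0.11×25.3 + 0.43×31.3 + 0.1×12 + 0.36×55.3 = 37.35%
Difference = 37.35 − 31.4115 = 5.9385 pp.

+5.9 percentage points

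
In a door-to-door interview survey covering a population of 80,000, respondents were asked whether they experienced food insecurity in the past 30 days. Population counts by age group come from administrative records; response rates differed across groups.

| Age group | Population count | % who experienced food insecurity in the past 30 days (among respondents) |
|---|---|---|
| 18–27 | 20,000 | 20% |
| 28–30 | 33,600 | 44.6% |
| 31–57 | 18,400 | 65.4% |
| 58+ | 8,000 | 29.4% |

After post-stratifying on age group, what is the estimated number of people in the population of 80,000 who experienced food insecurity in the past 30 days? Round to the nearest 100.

Each cell contributes its population count × the respondent rate:
  18–27: 20,000 × 20% = 4000
  28–30: 33,600 × 44.6% = 14985.6
  31–57: 18,400 × 65.4% = 12033.6
  58+: 8,000 × 29.4% = 2352
Estimated total = 33371.2 → 33,400.

33,400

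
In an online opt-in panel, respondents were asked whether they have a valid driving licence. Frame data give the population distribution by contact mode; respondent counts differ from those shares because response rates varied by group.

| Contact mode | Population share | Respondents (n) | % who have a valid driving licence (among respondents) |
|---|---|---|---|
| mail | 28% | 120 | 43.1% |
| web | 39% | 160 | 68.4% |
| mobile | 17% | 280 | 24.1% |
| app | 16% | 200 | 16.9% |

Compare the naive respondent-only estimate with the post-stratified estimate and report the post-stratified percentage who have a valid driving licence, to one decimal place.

45.5%

Without adjustment, the pooled respondent share is:
  (120/760)×43.1 + (160/760)×68.4 + (280/760)×24.1 + (200/760)×16.9 = 34.5316%
Post-stratifying to population shares instead:
  0.28×43.1 + 0.39×68.4 + 0.17×24.1 + 0.16×16.9 = 45.545%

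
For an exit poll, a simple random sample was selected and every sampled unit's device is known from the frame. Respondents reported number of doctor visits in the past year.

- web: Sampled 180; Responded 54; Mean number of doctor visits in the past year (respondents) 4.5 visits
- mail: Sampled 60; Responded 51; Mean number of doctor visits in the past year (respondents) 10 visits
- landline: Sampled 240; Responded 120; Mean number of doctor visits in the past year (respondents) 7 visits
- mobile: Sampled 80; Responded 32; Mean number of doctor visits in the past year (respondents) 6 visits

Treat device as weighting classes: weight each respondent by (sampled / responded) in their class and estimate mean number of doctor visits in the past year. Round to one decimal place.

Response rates by class: web 54/180 = 30%, mail 51/60 = 85%, landline 120/240 = 50%, mobile 32/80 = 40%.
Inverse-response-rate weighting restores each class to its sampled count, so class totals weight by n_sampled:
  web: 180 × 4.5 = 810
  mail: 60 × 10 = 600
  landline: 240 × 7 = 1680
  mobile: 80 × 6 = 480
Adjusted estimate = 3570 / 560 = 6.375 → 6.4.

6.4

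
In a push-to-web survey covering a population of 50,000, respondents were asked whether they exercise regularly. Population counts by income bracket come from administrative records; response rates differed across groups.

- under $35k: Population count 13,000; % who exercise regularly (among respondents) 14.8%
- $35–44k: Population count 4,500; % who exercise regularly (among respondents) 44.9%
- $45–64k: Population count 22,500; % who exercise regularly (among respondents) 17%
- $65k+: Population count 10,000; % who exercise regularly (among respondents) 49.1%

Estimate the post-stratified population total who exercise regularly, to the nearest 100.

Estimated count per cell = population count × respondent percentage:
  under $35k: 13,000 × 14.8% = 1924
  $35–44k: 4,500 × 44.9% = 2020.5
  $45–64k: 22,500 × 17% = 3825
  $65k+: 10,000 × 49.1% = 4910
Estimated total = 12679.5 → 12,700.

12,700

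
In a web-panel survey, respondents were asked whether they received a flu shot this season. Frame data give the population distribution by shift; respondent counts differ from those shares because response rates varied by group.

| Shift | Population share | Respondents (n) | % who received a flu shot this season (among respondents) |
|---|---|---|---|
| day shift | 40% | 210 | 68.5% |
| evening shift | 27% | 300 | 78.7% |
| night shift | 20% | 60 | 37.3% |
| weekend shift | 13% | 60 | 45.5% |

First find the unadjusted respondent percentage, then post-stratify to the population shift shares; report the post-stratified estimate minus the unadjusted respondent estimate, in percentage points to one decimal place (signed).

Unadjusted (pooled respondent) estimate weights by respondent counts:
  (210/630)×68.5 + (300/630)×78.7 + (60/630)×37.3 + (60/630)×45.5 = 68.1952%
Reweighting by population shift shares:
  0.4×68.5 + 0.27×78.7 + 0.2×37.3 + 0.13×45.5 = 62.024%
Difference = 62.024 − 68.1952 = -6.1712 pp.

-6.2 percentage points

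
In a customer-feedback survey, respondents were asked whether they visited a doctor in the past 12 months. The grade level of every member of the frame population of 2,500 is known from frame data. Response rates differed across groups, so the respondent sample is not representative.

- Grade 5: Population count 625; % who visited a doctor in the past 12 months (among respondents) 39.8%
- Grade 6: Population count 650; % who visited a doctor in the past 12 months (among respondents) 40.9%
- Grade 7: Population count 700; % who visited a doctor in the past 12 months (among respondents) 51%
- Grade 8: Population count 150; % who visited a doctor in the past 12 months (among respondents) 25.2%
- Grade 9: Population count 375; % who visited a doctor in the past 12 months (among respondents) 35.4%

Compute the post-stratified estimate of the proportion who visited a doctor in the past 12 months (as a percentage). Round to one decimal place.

Post-stratification weights by population share, not respondent share:
  Grade 5: (625/2,500) × 39.8 = 9.95
  Grade 6: (650/2,500) × 40.9 = 10.634
  Grade 7: (700/2,500) × 51 = 14.28
  Grade 8: (150/2,500) × 25.2 = 1.512
  Grade 9: (375/2,500) × 35.4 = 5.31
Post-stratified estimate = 41.686 → 41.7%.

41.7%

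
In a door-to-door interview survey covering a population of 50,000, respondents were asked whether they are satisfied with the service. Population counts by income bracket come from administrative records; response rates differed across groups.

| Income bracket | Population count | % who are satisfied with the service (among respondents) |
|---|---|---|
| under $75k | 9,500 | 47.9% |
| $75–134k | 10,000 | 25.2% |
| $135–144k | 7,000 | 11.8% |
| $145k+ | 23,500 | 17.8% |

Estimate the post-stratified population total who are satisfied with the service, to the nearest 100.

12,100

Each cell contributes its population count × the respondent rate:
  under $75k: 9,500 × 47.9% = 4550.5
  $75–134k: 10,000 × 25.2% = 2520
  $135–144k: 7,000 × 11.8% = 826
  $145k+: 23,500 × 17.8% = 4183
Estimated total = 12079.5 → 12,100.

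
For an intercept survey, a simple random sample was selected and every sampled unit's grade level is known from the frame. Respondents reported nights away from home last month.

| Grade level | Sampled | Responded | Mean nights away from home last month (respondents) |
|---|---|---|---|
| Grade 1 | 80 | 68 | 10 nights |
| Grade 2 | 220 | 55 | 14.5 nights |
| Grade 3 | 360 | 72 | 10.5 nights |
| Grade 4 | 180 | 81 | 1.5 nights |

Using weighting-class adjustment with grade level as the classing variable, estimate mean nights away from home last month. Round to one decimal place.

Response rates by class: Grade 1 68/80 = 85%, Grade 2 55/220 = 25%, Grade 3 72/360 = 20%, Grade 4 81/180 = 45%.
Each respondent's weight = sampled/responded in their class; summing within a class gives n_sampled, so:
  Grade 1: 80 × 10 = 800
  Grade 2: 220 × 14.5 = 3190
  Grade 3: 360 × 10.5 = 3780
  Grade 4: 180 × 1.5 = 270
Adjusted estimate = 8040 / 840 = 9.57143 → 9.6.

9.6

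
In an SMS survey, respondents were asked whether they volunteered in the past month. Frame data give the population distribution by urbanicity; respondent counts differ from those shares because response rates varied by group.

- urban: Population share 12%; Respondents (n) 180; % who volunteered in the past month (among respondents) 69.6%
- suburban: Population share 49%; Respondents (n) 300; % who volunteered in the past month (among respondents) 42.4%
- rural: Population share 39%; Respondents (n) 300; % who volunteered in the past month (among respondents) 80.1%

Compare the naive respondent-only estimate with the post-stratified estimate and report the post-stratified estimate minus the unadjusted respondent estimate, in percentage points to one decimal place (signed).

Unadjusted (pooled respondent) estimate weights by respondent counts:
  (180/780)×69.6 + (300/780)×42.4 + (300/780)×80.1 = 63.1769%
Post-stratified estimate weights by population shares:
  0.12×69.6 + 0.49×42.4 + 0.39×80.1 = 60.367%
Difference = 60.367 − 63.1769 = -2.8099 pp.

-2.8 percentage points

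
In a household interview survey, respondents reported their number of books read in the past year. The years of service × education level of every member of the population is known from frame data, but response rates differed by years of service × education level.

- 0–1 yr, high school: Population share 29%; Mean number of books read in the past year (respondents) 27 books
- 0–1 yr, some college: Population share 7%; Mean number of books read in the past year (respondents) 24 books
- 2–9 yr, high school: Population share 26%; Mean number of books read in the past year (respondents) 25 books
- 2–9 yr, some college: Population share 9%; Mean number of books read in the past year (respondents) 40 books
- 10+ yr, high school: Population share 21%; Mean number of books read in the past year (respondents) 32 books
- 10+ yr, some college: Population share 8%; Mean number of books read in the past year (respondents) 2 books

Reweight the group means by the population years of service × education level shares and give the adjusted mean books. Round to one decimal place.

Weight each group's respondent value by its population share:
  0–1 yr, high school: 0.29 × 27 = 7.83
  0–1 yr, some college: 0.07 × 24 = 1.68
  2–9 yr, high school: 0.26 × 25 = 6.5
  2–9 yr, some college: 0.09 × 40 = 3.6
  10+ yr, high school: 0.21 × 32 = 6.72
  10+ yr, some college: 0.08 × 2 = 0.16
Post-stratified estimate = 26.49 → 26.5.

26.5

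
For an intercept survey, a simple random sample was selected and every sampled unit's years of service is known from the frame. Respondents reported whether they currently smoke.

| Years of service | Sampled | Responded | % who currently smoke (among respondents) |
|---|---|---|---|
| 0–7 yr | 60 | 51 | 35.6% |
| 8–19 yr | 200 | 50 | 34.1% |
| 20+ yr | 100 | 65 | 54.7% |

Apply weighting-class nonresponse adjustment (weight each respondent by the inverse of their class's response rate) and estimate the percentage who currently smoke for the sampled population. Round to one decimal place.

Class response rates: 0–7 yr 51/60 = 85%, 8–19 yr 50/200 = 25%, 20+ yr 65/100 = 65%.
Each respondent's weight = sampled/responded in their class; summing within a class gives n_sampled, so:
  0–7 yr: 60 × 35.6 = 2136
  8–19 yr: 200 × 34.1 = 6820
  20+ yr: 100 × 54.7 = 5470
Adjusted estimate = 14,426 / 360 = 40.0722 → 40.1%.

40.1%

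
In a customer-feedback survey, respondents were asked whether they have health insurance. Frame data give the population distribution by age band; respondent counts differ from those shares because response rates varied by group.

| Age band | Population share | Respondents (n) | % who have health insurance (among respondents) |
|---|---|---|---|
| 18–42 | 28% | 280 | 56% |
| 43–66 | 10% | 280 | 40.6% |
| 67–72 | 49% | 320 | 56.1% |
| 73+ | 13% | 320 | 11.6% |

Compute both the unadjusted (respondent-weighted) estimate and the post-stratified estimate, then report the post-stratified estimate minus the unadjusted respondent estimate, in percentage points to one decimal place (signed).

Naive respondent-only estimate (weights = respondent counts):
  (280/1200)×56 + (280/1200)×40.6 + (320/1200)×56.1 + (320/1200)×11.6 = 40.5933%
Post-stratifying to population shares instead:
  0.28×56 + 0.1×40.6 + 0.49×56.1 + 0.13×11.6 = 48.737%
Difference = 48.737 − 40.5933 = 8.1437 pp.

+8.1 percentage points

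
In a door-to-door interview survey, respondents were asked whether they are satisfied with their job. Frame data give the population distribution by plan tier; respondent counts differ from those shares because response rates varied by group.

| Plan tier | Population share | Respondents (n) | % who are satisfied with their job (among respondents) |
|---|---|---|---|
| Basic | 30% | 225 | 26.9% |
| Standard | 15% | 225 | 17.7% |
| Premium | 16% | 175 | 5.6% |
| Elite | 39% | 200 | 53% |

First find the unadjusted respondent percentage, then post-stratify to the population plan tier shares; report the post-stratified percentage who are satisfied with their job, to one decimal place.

Unadjusted (pooled respondent) estimate weights by respondent counts:
  (225/825)×26.9 + (225/825)×17.7 + (175/825)×5.6 + (200/825)×53 = 26.2%
Post-stratified estimate weights by population shares:
  0.3×26.9 + 0.15×17.7 + 0.16×5.6 + 0.39×53 = 32.291%

32.3%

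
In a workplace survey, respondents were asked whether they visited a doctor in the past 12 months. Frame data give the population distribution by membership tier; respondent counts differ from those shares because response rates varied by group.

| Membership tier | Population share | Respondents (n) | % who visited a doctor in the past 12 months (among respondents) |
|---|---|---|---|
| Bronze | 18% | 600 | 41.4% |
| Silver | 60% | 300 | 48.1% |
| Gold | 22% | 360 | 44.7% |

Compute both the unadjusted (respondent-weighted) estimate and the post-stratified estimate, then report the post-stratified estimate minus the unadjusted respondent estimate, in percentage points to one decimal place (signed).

Without adjustment, the pooled respondent share is:
  (600/1260)×41.4 + (300/1260)×48.1 + (360/1260)×44.7 = 43.9381%
Post-stratified estimate weights by population shares:
  0.18×41.4 + 0.6×48.1 + 0.22×44.7 = 46.146%
Difference = 46.146 − 43.9381 = 2.2079 pp.

+2.2 percentage points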